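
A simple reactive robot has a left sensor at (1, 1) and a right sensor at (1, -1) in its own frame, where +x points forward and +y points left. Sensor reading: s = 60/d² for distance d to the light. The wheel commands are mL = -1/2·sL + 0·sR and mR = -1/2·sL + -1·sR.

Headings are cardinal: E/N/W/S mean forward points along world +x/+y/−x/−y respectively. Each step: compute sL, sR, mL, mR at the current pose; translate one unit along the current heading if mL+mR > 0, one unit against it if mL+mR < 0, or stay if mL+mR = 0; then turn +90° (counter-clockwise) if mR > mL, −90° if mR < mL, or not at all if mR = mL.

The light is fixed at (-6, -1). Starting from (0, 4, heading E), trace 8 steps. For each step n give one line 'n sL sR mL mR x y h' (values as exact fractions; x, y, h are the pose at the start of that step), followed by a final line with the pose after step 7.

0 12/17 12/13 -6/17 -282/221 0 4 E
1 15/13 15/8 -15/26 -255/104 -1 4 S
2 60/41 12/13 -30/41 -882/533 -1 5 W
3 30/37 30/49 -15/37 -1845/1813 0 5 N
4 12/17 12/13 -6/17 -282/221 0 4 E
5 15/13 15/8 -15/26 -255/104 -1 4 S
6 60/41 12/13 -30/41 -882/533 -1 5 W
7 30/37 30/49 -15/37 -1845/1813 0 5 N
final 0 4 E

n=0: pose=(0,4,E); sL=12/17, sR=12/13; mL=-6/17, mR=-282/221; mL+mR=-360/221 → advance -1; mR−mL=-12/13 → turn -1·90°
n=1: pose=(-1,4,S); sL=15/13, sR=15/8; mL=-15/26, mR=-255/104; mL+mR=-315/104 → advance -1; mR−mL=-15/8 → turn -1·90°
n=2: pose=(-1,5,W); sL=60/41, sR=12/13; mL=-30/41, mR=-882/533; mL+mR=-1272/533 → advance -1; mR−mL=-12/13 → turn -1·90°
n=3: pose=(0,5,N); sL=30/37, sR=30/49; mL=-15/37, mR=-1845/1813; mL+mR=-2580/1813 → advance -1; mR−mL=-30/49 → turn -1·90°
n=4: pose=(0,4,E); sL=12/17, sR=12/13; mL=-6/17, mR=-282/221; mL+mR=-360/221 → advance -1; mR−mL=-12/13 → turn -1·90°
n=5: pose=(-1,4,S); sL=15/13, sR=15/8; mL=-15/26, mR=-255/104; mL+mR=-315/104 → advance -1; mR−mL=-15/8 → turn -1·90°
n=6: pose=(-1,5,W); sL=60/41, sR=12/13; mL=-30/41, mR=-882/533; mL+mR=-1272/533 → advance -1; mR−mL=-12/13 → turn -1·90°
n=7: pose=(0,5,N); sL=30/37, sR=30/49; mL=-15/37, mR=-1845/1813; mL+mR=-2580/1813 → advance -1; mR−mL=-30/49 → turn -1·90°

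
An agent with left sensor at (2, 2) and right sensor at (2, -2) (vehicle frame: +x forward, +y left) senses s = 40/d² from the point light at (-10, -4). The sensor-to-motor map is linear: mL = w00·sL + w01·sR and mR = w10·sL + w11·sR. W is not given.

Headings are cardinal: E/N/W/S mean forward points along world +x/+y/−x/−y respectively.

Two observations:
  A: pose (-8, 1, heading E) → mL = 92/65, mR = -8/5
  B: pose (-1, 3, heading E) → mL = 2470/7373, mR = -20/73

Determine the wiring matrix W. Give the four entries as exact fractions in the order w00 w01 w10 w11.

1 1/2 0 -1

obs A: pose=(-8,1,E) → sL=8/13, sR=8/5, mL=92/65, mR=-8/5
obs B: pose=(-1,3,E) → sL=20/101, sR=20/73, mL=2470/7373, mR=-20/73
sensor matrix S = [[8/13, 8/5], [20/101, 20/73]]; det S = -14208/95849
solve [mL_A; mL_B] = S·[w00; w01] and [mR_A; mR_B] = S·[w10; w11]:
  w00 = 1, w01 = 1/2, w10 = 0, w11 = -1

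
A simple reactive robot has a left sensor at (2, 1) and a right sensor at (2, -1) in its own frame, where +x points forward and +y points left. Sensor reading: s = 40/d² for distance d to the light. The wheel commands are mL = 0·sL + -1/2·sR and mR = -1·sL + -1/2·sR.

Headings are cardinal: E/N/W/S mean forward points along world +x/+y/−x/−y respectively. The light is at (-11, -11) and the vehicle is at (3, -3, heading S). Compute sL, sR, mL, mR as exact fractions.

40/261 8/41 -4/41 -2684/10701

left sensor world pos  = (4, -5); dL² = 261
right sensor world pos = (2, -5); dR² = 205
sL = 40/261 = 40/261
sR = 40/205 = 8/41
mL = 0·sL + -1/2·sR = -4/41
mR = -1·sL + -1/2·sR = -2684/10701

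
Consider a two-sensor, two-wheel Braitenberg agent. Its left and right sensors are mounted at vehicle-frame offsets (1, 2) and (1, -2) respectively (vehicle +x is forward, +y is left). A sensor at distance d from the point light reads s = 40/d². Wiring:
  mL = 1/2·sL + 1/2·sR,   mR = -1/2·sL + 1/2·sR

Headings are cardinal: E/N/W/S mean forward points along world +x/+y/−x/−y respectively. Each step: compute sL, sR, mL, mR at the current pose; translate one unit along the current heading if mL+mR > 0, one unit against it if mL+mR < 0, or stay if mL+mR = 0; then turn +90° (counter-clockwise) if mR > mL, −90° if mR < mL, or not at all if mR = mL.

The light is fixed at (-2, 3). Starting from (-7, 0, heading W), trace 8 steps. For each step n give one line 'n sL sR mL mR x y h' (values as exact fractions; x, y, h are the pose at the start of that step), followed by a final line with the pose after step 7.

n=0: pose=(-7,0,W); sL=40/61, sR=40/37; mL=1960/2257, mR=480/2257; mL+mR=40/37 → advance +1; mR−mL=-40/61 → turn -1·90°
n=1: pose=(-8,0,N); sL=10/17, sR=2; mL=22/17, mR=12/17; mL+mR=2 → advance +1; mR−mL=-10/17 → turn -1·90°
n=2: pose=(-8,1,E); sL=8/5, sR=40/41; mL=264/205, mR=-64/205; mL+mR=40/41 → advance +1; mR−mL=-8/5 → turn -1·90°
n=3: pose=(-7,1,S); sL=20/9, sR=20/29; mL=380/261, mR=-200/261; mL+mR=20/29 → advance +1; mR−mL=-20/9 → turn -1·90°
n=4: pose=(-7,0,W); sL=40/61, sR=40/37; mL=1960/2257, mR=480/2257; mL+mR=40/37 → advance +1; mR−mL=-40/61 → turn -1·90°
n=5: pose=(-8,0,N); sL=10/17, sR=2; mL=22/17, mR=12/17; mL+mR=2 → advance +1; mR−mL=-10/17 → turn -1·90°
n=6: pose=(-8,1,E); sL=8/5, sR=40/41; mL=264/205, mR=-64/205; mL+mR=40/41 → advance +1; mR−mL=-8/5 → turn -1·90°
n=7: pose=(-7,1,S); sL=20/9, sR=20/29; mL=380/261, mR=-200/261; mL+mR=20/29 → advance +1; mR−mL=-20/9 → turn -1·90°

0 40/61 40/37 1960/2257 480/2257 -7 0 W
1 10/17 2 22/17 12/17 -8 0 N
2 8/5 40/41 264/205 -64/205 -8 1 E
3 20/9 20/29 380/261 -200/261 -7 1 S
4 40/61 40/37 1960/2257 480/2257 -7 0 W
5 10/17 2 22/17 12/17 -8 0 N
6 8/5 40/41 264/205 -64/205 -8 1 E
7 20/9 20/29 380/261 -200/261 -7 1 S
final -7 0 W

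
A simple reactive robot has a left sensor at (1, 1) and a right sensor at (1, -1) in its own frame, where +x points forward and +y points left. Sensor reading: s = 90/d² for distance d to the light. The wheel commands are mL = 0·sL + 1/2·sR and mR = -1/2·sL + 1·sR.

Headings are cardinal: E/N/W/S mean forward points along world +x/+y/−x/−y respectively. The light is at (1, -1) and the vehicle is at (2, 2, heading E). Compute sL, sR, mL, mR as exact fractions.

9/2 45/4 45/8 9

left sensor world pos  = (3, 3); dL² = 20
right sensor world pos = (3, 1); dR² = 8
sL = 90/20 = 9/2
sR = 90/8 = 45/4
mL = 0·sL + 1/2·sR = 45/8
mR = -1/2·sL + 1·sR = 9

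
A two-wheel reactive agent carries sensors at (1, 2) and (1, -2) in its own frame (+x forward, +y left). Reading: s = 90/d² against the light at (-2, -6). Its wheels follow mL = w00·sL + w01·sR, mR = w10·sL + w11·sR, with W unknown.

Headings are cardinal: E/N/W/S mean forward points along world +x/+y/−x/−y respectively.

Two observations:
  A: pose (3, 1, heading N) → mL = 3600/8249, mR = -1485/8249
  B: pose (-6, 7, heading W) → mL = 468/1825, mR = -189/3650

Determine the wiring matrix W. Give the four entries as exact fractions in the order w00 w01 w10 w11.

1 -1 1/2 -1

obs A: pose=(3,1,N) → sL=90/73, sR=90/113, mL=3600/8249, mR=-1485/8249
obs B: pose=(-6,7,W) → sL=45/73, sR=9/25, mL=468/1825, mR=-189/3650
sensor matrix S = [[90/73, 90/113], [45/73, 9/25]]; det S = -1944/41245
solve [mL_A; mL_B] = S·[w00; w01] and [mR_A; mR_B] = S·[w10; w11]:
  w00 = 1, w01 = -1, w10 = 1/2, w11 = -1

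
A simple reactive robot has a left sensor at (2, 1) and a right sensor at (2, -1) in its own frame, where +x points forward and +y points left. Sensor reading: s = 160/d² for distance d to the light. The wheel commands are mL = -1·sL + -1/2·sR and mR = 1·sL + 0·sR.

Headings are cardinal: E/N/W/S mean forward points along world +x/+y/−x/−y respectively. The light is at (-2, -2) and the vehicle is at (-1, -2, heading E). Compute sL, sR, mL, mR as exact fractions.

left sensor world pos  = (1, -1); dL² = 10
right sensor world pos = (1, -3); dR² = 10
sL = 160/10 = 16
sR = 160/10 = 16
mL = -1·sL + -1/2·sR = -24
mR = 1·sL + 0·sR = 16

16 16 -24 16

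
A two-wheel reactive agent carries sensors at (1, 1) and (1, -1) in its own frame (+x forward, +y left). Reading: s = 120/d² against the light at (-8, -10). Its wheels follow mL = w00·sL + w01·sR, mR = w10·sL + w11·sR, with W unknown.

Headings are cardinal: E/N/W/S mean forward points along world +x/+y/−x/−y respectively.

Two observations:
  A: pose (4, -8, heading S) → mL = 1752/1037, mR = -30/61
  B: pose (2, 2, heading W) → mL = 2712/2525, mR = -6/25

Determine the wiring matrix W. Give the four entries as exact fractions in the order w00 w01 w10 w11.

obs A: pose=(4,-8,S) → sL=12/17, sR=60/61, mL=1752/1037, mR=-30/61
obs B: pose=(2,2,W) → sL=60/101, sR=12/25, mL=2712/2525, mR=-6/25
sensor matrix S = [[12/17, 60/61], [60/101, 12/25]]; det S = -642816/2618425
solve [mL_A; mL_B] = S·[w00; w01] and [mR_A; mR_B] = S·[w10; w11]:
  w00 = 1, w01 = 1, w10 = 0, w11 = -1/2

1 1 0 -1/2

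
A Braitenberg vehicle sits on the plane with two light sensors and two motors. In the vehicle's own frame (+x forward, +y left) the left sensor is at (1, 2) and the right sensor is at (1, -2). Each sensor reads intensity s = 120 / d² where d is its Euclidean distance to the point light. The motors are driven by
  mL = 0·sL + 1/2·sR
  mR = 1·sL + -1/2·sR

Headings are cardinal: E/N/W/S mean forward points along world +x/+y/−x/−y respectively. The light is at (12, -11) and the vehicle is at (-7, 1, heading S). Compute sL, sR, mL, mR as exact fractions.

left sensor world pos  = (-5, 0); dL² = 410
right sensor world pos = (-9, 0); dR² = 562
sL = 120/410 = 12/41
sR = 120/562 = 60/281
mL = 0·sL + 1/2·sR = 30/281
mR = 1·sL + -1/2·sR = 2142/11521

12/41 60/281 30/281 2142/11521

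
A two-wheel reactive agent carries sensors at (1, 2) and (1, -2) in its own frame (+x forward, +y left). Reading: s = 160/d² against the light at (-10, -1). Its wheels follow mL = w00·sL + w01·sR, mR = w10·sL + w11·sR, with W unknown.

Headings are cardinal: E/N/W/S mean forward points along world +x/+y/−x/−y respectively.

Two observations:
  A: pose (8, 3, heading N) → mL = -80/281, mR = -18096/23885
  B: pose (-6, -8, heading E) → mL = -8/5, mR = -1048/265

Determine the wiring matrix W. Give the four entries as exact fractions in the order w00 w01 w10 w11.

-1/2 0 -1 -1/2

obs A: pose=(8,3,N) → sL=160/281, sR=32/85, mL=-80/281, mR=-18096/23885
obs B: pose=(-6,-8,E) → sL=16/5, sR=80/53, mL=-8/5, mR=-1048/265
sensor matrix S = [[160/281, 32/85], [16/5, 80/53]]; det S = -2185216/6329525
solve [mL_A; mL_B] = S·[w00; w01] and [mR_A; mR_B] = S·[w10; w11]:
  w00 = -1/2, w01 = 0, w10 = -1, w11 = -1/2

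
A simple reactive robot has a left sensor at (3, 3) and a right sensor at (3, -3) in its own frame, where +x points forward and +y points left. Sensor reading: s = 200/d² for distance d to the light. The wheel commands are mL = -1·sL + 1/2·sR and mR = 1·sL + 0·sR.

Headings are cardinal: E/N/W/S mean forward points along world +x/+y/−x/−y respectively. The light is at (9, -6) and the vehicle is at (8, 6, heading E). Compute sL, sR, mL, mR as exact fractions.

left sensor world pos  = (11, 9); dL² = 229
right sensor world pos = (11, 3); dR² = 85
sL = 200/229 = 200/229
sR = 200/85 = 40/17
mL = -1·sL + 1/2·sR = 1180/3893
mR = 1·sL + 0·sR = 200/229

200/229 40/17 1180/3893 200/229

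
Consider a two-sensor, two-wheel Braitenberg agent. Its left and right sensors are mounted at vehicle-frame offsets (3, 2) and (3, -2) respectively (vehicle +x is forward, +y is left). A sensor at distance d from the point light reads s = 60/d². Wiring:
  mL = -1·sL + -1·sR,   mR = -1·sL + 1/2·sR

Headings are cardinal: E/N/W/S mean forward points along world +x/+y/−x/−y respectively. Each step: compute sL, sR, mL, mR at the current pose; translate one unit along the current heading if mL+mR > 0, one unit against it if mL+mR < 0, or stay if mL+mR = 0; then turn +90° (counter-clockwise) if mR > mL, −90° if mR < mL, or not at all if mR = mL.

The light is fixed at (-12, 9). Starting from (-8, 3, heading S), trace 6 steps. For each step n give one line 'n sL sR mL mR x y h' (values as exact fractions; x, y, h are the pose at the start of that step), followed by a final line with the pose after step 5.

0 20/39 12/17 -808/663 -106/663 -8 3 S
1 30/29 30/49 -2340/1421 -1035/1421 -8 4 E
2 12 60/29 -408/29 -318/29 -9 4 N
3 15/16 15/4 -75/16 15/16 -9 3 W
4 20/39 12/17 -808/663 -106/663 -8 3 S
5 30/29 30/49 -2340/1421 -1035/1421 -8 4 E
final -9 4 N

n=0: pose=(-8,3,S); sL=20/39, sR=12/17; mL=-808/663, mR=-106/663; mL+mR=-914/663 → advance -1; mR−mL=18/17 → turn +1·90°
n=1: pose=(-8,4,E); sL=30/29, sR=30/49; mL=-2340/1421, mR=-1035/1421; mL+mR=-3375/1421 → advance -1; mR−mL=45/49 → turn +1·90°
n=2: pose=(-9,4,N); sL=12, sR=60/29; mL=-408/29, mR=-318/29; mL+mR=-726/29 → advance -1; mR−mL=90/29 → turn +1·90°
n=3: pose=(-9,3,W); sL=15/16, sR=15/4; mL=-75/16, mR=15/16; mL+mR=-15/4 → advance -1; mR−mL=45/8 → turn +1·90°
n=4: pose=(-8,3,S); sL=20/39, sR=12/17; mL=-808/663, mR=-106/663; mL+mR=-914/663 → advance -1; mR−mL=18/17 → turn +1·90°
n=5: pose=(-8,4,E); sL=30/29, sR=30/49; mL=-2340/1421, mR=-1035/1421; mL+mR=-3375/1421 → advance -1; mR−mL=45/49 → turn +1·90°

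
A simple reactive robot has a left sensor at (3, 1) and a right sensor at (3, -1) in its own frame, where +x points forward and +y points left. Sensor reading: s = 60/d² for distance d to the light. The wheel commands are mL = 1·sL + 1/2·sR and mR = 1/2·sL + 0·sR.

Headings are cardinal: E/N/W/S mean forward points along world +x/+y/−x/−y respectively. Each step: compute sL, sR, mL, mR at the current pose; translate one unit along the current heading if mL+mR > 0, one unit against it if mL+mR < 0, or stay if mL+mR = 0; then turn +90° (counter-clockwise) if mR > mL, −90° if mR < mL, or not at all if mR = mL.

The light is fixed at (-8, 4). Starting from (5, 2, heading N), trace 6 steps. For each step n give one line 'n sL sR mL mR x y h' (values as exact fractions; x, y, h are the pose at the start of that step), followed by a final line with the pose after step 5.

0 12/29 60/197 3234/5713 6/29 5 2 N
1 15/64 3/13 291/832 15/128 5 3 E
2 60/241 12/37 3666/8917 30/241 6 3 S
3 6/13 30/61 561/793 3/13 6 2 W
4 12/29 60/197 3234/5713 6/29 5 2 N
5 15/64 3/13 291/832 15/128 5 3 E
final 6 3 S

n=0: pose=(5,2,N); sL=12/29, sR=60/197; mL=3234/5713, mR=6/29; mL+mR=4416/5713 → advance +1; mR−mL=-2052/5713 → turn -1·90°
n=1: pose=(5,3,E); sL=15/64, sR=3/13; mL=291/832, mR=15/128; mL+mR=777/1664 → advance +1; mR−mL=-387/1664 → turn -1·90°
n=2: pose=(6,3,S); sL=60/241, sR=12/37; mL=3666/8917, mR=30/241; mL+mR=4776/8917 → advance +1; mR−mL=-2556/8917 → turn -1·90°
n=3: pose=(6,2,W); sL=6/13, sR=30/61; mL=561/793, mR=3/13; mL+mR=744/793 → advance +1; mR−mL=-378/793 → turn -1·90°
n=4: pose=(5,2,N); sL=12/29, sR=60/197; mL=3234/5713, mR=6/29; mL+mR=4416/5713 → advance +1; mR−mL=-2052/5713 → turn -1·90°
n=5: pose=(5,3,E); sL=15/64, sR=3/13; mL=291/832, mR=15/128; mL+mR=777/1664 → advance +1; mR−mL=-387/1664 → turn -1·90°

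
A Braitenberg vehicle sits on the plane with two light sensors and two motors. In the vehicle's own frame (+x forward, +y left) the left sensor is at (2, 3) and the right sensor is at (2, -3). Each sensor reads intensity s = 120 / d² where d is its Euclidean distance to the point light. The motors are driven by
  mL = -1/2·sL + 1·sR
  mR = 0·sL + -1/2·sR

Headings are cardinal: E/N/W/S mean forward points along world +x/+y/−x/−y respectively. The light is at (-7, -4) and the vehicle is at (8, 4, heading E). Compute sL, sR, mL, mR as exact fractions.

left sensor world pos  = (10, 7); dL² = 410
right sensor world pos = (10, 1); dR² = 314
sL = 120/410 = 12/41
sR = 120/314 = 60/157
mL = -1/2·sL + 1·sR = 1518/6437
mR = 0·sL + -1/2·sR = -30/157

12/41 60/157 1518/6437 -30/157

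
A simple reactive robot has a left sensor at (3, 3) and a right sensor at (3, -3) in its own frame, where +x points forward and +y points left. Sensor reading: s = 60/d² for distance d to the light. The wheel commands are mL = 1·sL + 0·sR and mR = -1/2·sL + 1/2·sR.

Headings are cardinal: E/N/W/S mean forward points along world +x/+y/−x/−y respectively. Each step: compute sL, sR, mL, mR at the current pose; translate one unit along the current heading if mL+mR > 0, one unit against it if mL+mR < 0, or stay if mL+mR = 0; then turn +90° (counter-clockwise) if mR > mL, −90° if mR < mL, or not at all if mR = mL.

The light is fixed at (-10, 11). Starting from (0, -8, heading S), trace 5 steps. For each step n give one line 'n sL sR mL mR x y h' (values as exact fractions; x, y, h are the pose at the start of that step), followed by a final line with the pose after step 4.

n=0: pose=(0,-8,S); sL=60/653, sR=60/533; mL=60/653, mR=3600/348049; mL+mR=35580/348049 → advance +1; mR−mL=-28380/348049 → turn -1·90°
n=1: pose=(0,-9,W); sL=30/289, sR=30/169; mL=30/289, mR=1800/48841; mL+mR=6870/48841 → advance +1; mR−mL=-3270/48841 → turn -1·90°
n=2: pose=(-1,-9,N); sL=12/65, sR=60/433; mL=12/65, mR=-648/28145; mL+mR=4548/28145 → advance +1; mR−mL=-5844/28145 → turn -1·90°
n=3: pose=(-1,-8,E); sL=3/20, sR=15/157; mL=3/20, mR=-171/6280; mL+mR=771/6280 → advance +1; mR−mL=-1113/6280 → turn -1·90°
n=4: pose=(0,-8,S); sL=60/653, sR=60/533; mL=60/653, mR=3600/348049; mL+mR=35580/348049 → advance +1; mR−mL=-28380/348049 → turn -1·90°

0 60/653 60/533 60/653 3600/348049 0 -8 S
1 30/289 30/169 30/289 1800/48841 0 -9 W
2 12/65 60/433 12/65 -648/28145 -1 -9 N
3 3/20 15/157 3/20 -171/6280 -1 -8 E
4 60/653 60/533 60/653 3600/348049 0 -8 S
final 0 -9 W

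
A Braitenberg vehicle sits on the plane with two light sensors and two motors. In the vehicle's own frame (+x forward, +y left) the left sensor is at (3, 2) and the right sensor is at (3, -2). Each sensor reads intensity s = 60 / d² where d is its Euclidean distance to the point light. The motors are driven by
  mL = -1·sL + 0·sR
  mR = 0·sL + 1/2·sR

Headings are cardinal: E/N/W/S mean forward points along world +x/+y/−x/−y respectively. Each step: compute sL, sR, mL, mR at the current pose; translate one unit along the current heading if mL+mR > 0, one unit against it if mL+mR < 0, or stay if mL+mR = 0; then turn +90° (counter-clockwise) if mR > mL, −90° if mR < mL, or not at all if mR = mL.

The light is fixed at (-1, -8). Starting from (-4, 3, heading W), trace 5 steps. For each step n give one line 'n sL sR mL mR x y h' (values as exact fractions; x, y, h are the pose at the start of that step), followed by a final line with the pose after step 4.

n=0: pose=(-4,3,W); sL=20/39, sR=12/41; mL=-20/39, mR=6/41; mL+mR=-586/1599 → advance -1; mR−mL=1054/1599 → turn +1·90°
n=1: pose=(-3,3,S); sL=15/16, sR=3/4; mL=-15/16, mR=3/8; mL+mR=-9/16 → advance -1; mR−mL=21/16 → turn +1·90°
n=2: pose=(-3,4,E); sL=60/197, sR=60/101; mL=-60/197, mR=30/101; mL+mR=-150/19897 → advance -1; mR−mL=11970/19897 → turn +1·90°
n=3: pose=(-4,4,N); sL=6/25, sR=30/113; mL=-6/25, mR=15/113; mL+mR=-303/2825 → advance -1; mR−mL=1053/2825 → turn +1·90°
n=4: pose=(-4,3,W); sL=20/39, sR=12/41; mL=-20/39, mR=6/41; mL+mR=-586/1599 → advance -1; mR−mL=1054/1599 → turn +1·90°

0 20/39 12/41 -20/39 6/41 -4 3 W
1 15/16 3/4 -15/16 3/8 -3 3 S
2 60/197 60/101 -60/197 30/101 -3 4 E
3 6/25 30/113 -6/25 15/113 -4 4 N
4 20/39 12/41 -20/39 6/41 -4 3 W
final -3 3 S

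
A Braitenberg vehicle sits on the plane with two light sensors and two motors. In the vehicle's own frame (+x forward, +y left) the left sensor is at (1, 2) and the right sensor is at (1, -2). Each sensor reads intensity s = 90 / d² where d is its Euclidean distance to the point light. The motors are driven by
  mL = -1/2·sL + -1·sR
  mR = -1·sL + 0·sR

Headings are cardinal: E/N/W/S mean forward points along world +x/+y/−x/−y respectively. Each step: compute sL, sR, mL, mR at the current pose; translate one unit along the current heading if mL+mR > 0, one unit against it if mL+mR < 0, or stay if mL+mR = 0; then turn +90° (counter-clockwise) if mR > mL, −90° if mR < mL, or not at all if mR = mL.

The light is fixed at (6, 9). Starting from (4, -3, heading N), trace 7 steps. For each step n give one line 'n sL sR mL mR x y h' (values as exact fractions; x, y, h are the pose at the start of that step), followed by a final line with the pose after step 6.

n=0: pose=(4,-3,N); sL=90/137, sR=90/121; mL=-17775/16577, mR=-90/137; mL+mR=-28665/16577 → advance -1; mR−mL=6885/16577 → turn +1·90°
n=1: pose=(4,-4,W); sL=5/13, sR=9/13; mL=-23/26, mR=-5/13; mL+mR=-33/26 → advance -1; mR−mL=1/2 → turn +1·90°
n=2: pose=(5,-4,S); sL=90/197, sR=18/41; mL=-5391/8077, mR=-90/197; mL+mR=-9081/8077 → advance -1; mR−mL=1701/8077 → turn +1·90°
n=3: pose=(5,-3,E); sL=9/10, sR=45/98; mL=-891/980, mR=-9/10; mL+mR=-1773/980 → advance -1; mR−mL=9/980 → turn +1·90°
n=4: pose=(4,-3,N); sL=90/137, sR=90/121; mL=-17775/16577, mR=-90/137; mL+mR=-28665/16577 → advance -1; mR−mL=6885/16577 → turn +1·90°
n=5: pose=(4,-4,W); sL=5/13, sR=9/13; mL=-23/26, mR=-5/13; mL+mR=-33/26 → advance -1; mR−mL=1/2 → turn +1·90°
n=6: pose=(5,-4,S); sL=90/197, sR=18/41; mL=-5391/8077, mR=-90/197; mL+mR=-9081/8077 → advance -1; mR−mL=1701/8077 → turn +1·90°

0 90/137 90/121 -17775/16577 -90/137 4 -3 N
1 5/13 9/13 -23/26 -5/13 4 -4 W
2 90/197 18/41 -5391/8077 -90/197 5 -4 S
3 9/10 45/98 -891/980 -9/10 5 -3 E
4 90/137 90/121 -17775/16577 -90/137 4 -3 N
5 5/13 9/13 -23/26 -5/13 4 -4 W
6 90/197 18/41 -5391/8077 -90/197 5 -4 S
final 5 -3 E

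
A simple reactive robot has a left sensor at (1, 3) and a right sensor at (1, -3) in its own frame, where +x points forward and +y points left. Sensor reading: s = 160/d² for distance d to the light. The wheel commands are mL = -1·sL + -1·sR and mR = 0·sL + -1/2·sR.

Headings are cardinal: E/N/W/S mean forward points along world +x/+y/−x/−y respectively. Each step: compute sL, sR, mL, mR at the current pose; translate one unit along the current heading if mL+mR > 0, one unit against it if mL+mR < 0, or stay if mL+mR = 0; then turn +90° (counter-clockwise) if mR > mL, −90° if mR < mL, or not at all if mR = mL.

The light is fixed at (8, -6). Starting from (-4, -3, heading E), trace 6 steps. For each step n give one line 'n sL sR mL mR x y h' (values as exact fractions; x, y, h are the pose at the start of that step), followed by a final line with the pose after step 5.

n=0: pose=(-4,-3,E); sL=160/157, sR=160/121; mL=-44480/18997, mR=-80/121; mL+mR=-57040/18997 → advance -1; mR−mL=31920/18997 → turn +1·90°
n=1: pose=(-5,-3,N); sL=10/17, sR=40/29; mL=-970/493, mR=-20/29; mL+mR=-1310/493 → advance -1; mR−mL=630/493 → turn +1·90°
n=2: pose=(-5,-4,W); sL=160/197, sR=160/221; mL=-66880/43537, mR=-80/221; mL+mR=-82640/43537 → advance -1; mR−mL=51120/43537 → turn +1·90°
n=3: pose=(-4,-4,S); sL=80/41, sR=80/113; mL=-12320/4633, mR=-40/113; mL+mR=-13960/4633 → advance -1; mR−mL=10680/4633 → turn +1·90°
n=4: pose=(-4,-3,E); sL=160/157, sR=160/121; mL=-44480/18997, mR=-80/121; mL+mR=-57040/18997 → advance -1; mR−mL=31920/18997 → turn +1·90°
n=5: pose=(-5,-3,N); sL=10/17, sR=40/29; mL=-970/493, mR=-20/29; mL+mR=-1310/493 → advance -1; mR−mL=630/493 → turn +1·90°

0 160/157 160/121 -44480/18997 -80/121 -4 -3 E
1 10/17 40/29 -970/493 -20/29 -5 -3 N
2 160/197 160/221 -66880/43537 -80/221 -5 -4 W
3 80/41 80/113 -12320/4633 -40/113 -4 -4 S
4 160/157 160/121 -44480/18997 -80/121 -4 -3 E
5 10/17 40/29 -970/493 -20/29 -5 -3 N
final -5 -4 W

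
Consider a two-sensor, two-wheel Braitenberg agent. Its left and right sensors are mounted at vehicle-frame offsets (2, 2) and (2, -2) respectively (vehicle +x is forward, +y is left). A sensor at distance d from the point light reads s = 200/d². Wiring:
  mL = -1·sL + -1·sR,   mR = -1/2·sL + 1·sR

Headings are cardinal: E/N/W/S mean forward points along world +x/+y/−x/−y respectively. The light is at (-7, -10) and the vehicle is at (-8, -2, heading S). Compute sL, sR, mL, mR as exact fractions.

200/37 40/9 -3280/333 580/333

left sensor world pos  = (-6, -4); dL² = 37
right sensor world pos = (-10, -4); dR² = 45
sL = 200/37 = 200/37
sR = 200/45 = 40/9
mL = -1·sL + -1·sR = -3280/333
mR = -1/2·sL + 1·sR = 580/333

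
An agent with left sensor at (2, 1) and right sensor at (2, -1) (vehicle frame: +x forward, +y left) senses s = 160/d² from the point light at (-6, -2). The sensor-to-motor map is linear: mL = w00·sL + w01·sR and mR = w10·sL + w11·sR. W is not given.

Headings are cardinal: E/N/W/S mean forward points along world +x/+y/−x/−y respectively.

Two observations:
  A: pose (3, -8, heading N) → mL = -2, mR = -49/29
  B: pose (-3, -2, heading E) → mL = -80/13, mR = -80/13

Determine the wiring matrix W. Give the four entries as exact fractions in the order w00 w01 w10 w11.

-1 0 -1/2 -1/2

obs A: pose=(3,-8,N) → sL=2, sR=40/29, mL=-2, mR=-49/29
obs B: pose=(-3,-2,E) → sL=80/13, sR=80/13, mL=-80/13, mR=-80/13
sensor matrix S = [[2, 40/29], [80/13, 80/13]]; det S = 1440/377
solve [mL_A; mL_B] = S·[w00; w01] and [mR_A; mR_B] = S·[w10; w11]:
  w00 = -1, w01 = 0, w10 = -1/2, w11 = -1/2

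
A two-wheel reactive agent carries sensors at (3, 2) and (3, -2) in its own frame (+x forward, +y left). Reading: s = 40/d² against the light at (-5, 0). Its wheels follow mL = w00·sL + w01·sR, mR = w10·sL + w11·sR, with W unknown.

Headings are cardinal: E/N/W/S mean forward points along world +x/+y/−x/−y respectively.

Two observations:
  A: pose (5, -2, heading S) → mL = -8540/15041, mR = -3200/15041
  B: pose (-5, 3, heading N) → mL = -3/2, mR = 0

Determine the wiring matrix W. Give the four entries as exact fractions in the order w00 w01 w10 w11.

obs A: pose=(5,-2,S) → sL=40/169, sR=40/89, mL=-8540/15041, mR=-3200/15041
obs B: pose=(-5,3,N) → sL=1, sR=1, mL=-3/2, mR=0
sensor matrix S = [[40/169, 40/89], [1, 1]]; det S = -3200/15041
solve [mL_A; mL_B] = S·[w00; w01] and [mR_A; mR_B] = S·[w10; w11]:
  w00 = -1/2, w01 = -1, w10 = 1, w11 = -1

-1/2 -1 1 -1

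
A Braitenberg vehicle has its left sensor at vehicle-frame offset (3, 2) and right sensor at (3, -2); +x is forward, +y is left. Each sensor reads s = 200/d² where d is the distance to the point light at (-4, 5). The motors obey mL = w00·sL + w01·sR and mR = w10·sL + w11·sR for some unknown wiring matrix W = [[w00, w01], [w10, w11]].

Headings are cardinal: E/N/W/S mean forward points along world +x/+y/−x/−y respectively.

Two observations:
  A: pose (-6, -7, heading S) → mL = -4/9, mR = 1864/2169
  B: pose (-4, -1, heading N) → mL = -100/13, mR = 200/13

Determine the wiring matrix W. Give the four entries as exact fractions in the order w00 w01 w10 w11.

-1/2 0 1/2 1/2

obs A: pose=(-6,-7,S) → sL=8/9, sR=200/241, mL=-4/9, mR=1864/2169
obs B: pose=(-4,-1,N) → sL=200/13, sR=200/13, mL=-100/13, mR=200/13
sensor matrix S = [[8/9, 200/241], [200/13, 200/13]]; det S = 25600/28197
solve [mL_A; mL_B] = S·[w00; w01] and [mR_A; mR_B] = S·[w10; w11]:
  w00 = -1/2, w01 = 0, w10 = 1/2, w11 = 1/2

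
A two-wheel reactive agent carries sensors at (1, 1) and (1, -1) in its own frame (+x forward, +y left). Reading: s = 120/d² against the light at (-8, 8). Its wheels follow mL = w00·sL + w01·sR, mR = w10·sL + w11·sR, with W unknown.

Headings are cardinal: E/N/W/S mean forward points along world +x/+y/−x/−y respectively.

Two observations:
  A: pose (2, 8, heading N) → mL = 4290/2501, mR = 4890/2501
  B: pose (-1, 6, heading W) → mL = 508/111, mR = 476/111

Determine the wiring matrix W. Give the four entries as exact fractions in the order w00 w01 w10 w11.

1/2 1 1 1/2

obs A: pose=(2,8,N) → sL=60/41, sR=60/61, mL=4290/2501, mR=4890/2501
obs B: pose=(-1,6,W) → sL=8/3, sR=120/37, mL=508/111, mR=476/111
sensor matrix S = [[60/41, 60/61], [8/3, 120/37]]; det S = 196480/92537
solve [mL_A; mL_B] = S·[w00; w01] and [mR_A; mR_B] = S·[w10; w11]:
  w00 = 1/2, w01 = 1, w10 = 1, w11 = 1/2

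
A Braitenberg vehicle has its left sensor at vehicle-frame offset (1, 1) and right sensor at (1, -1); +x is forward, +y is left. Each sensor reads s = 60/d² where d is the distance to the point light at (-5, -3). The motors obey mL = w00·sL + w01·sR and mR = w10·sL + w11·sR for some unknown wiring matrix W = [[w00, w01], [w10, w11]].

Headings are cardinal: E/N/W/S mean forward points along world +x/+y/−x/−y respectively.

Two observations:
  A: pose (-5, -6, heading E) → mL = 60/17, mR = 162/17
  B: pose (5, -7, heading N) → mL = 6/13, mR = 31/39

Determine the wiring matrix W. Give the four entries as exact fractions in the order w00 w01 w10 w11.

0 1 1/2 1

obs A: pose=(-5,-6,E) → sL=12, sR=60/17, mL=60/17, mR=162/17
obs B: pose=(5,-7,N) → sL=2/3, sR=6/13, mL=6/13, mR=31/39
sensor matrix S = [[12, 60/17], [2/3, 6/13]]; det S = 704/221
solve [mL_A; mL_B] = S·[w00; w01] and [mR_A; mR_B] = S·[w10; w11]:
  w00 = 0, w01 = 1, w10 = 1/2, w11 = 1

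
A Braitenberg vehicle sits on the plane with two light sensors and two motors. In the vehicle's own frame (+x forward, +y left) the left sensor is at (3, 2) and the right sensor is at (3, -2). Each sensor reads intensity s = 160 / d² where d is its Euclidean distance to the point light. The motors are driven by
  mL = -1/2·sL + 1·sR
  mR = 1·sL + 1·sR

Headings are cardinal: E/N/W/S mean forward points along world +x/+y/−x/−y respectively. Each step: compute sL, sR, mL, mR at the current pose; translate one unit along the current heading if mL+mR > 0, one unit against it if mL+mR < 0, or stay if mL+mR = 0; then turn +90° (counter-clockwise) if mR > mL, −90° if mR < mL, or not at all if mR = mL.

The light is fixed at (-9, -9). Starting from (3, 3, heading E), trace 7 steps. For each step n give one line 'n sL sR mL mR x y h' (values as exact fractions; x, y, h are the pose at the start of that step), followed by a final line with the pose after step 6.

0 160/421 32/65 8272/27365 23872/27365 3 3 E
1 80/173 16/45 968/7785 6368/7785 4 3 N
2 160/221 32/65 144/1105 1344/1105 4 4 W
3 20/37 4/5 98/185 248/185 3 4 S
4 160/421 32/65 8272/27365 23872/27365 3 3 E
5 80/173 16/45 968/7785 6368/7785 4 3 N
6 160/221 32/65 144/1105 1344/1105 4 4 W
final 3 4 S

n=0: pose=(3,3,E); sL=160/421, sR=32/65; mL=8272/27365, mR=23872/27365; mL+mR=32144/27365 → advance +1; mR−mL=240/421 → turn +1·90°
n=1: pose=(4,3,N); sL=80/173, sR=16/45; mL=968/7785, mR=6368/7785; mL+mR=7336/7785 → advance +1; mR−mL=120/173 → turn +1·90°
n=2: pose=(4,4,W); sL=160/221, sR=32/65; mL=144/1105, mR=1344/1105; mL+mR=1488/1105 → advance +1; mR−mL=240/221 → turn +1·90°
n=3: pose=(3,4,S); sL=20/37, sR=4/5; mL=98/185, mR=248/185; mL+mR=346/185 → advance +1; mR−mL=30/37 → turn +1·90°
n=4: pose=(3,3,E); sL=160/421, sR=32/65; mL=8272/27365, mR=23872/27365; mL+mR=32144/27365 → advance +1; mR−mL=240/421 → turn +1·90°
n=5: pose=(4,3,N); sL=80/173, sR=16/45; mL=968/7785, mR=6368/7785; mL+mR=7336/7785 → advance +1; mR−mL=120/173 → turn +1·90°
n=6: pose=(4,4,W); sL=160/221, sR=32/65; mL=144/1105, mR=1344/1105; mL+mR=1488/1105 → advance +1; mR−mL=240/221 → turn +1·90°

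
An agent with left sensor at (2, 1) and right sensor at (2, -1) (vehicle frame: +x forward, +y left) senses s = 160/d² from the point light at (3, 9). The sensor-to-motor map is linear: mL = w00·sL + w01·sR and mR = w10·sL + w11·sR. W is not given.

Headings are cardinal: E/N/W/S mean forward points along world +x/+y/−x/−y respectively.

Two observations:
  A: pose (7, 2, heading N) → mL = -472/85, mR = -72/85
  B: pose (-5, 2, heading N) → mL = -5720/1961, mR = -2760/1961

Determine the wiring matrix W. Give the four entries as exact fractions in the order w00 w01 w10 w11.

-1/2 -1 1/2 -1

obs A: pose=(7,2,N) → sL=80/17, sR=16/5, mL=-472/85, mR=-72/85
obs B: pose=(-5,2,N) → sL=80/53, sR=80/37, mL=-5720/1961, mR=-2760/1961
sensor matrix S = [[80/17, 16/5], [80/53, 80/37]]; det S = 178176/33337
solve [mL_A; mL_B] = S·[w00; w01] and [mR_A; mR_B] = S·[w10; w11]:
  w00 = -1/2, w01 = -1, w10 = 1/2, w11 = -1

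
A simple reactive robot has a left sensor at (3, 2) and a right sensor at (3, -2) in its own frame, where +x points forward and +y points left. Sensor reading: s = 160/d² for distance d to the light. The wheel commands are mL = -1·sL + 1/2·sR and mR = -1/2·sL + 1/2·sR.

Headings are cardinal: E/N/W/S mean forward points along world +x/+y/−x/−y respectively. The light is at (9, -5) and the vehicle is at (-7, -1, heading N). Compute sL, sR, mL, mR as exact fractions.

160/373 32/49 -1872/18277 2048/18277

left sensor world pos  = (-9, 2); dL² = 373
right sensor world pos = (-5, 2); dR² = 245
sL = 160/373 = 160/373
sR = 160/245 = 32/49
mL = -1·sL + 1/2·sR = -1872/18277
mR = -1/2·sL + 1/2·sR = 2048/18277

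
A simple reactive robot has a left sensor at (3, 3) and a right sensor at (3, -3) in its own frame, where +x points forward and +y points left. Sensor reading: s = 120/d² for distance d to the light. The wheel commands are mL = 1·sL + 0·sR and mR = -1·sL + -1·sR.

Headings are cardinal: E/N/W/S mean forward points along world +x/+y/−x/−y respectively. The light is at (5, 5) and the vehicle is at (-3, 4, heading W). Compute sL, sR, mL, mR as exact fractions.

left sensor world pos  = (-6, 1); dL² = 137
right sensor world pos = (-6, 7); dR² = 125
sL = 120/137 = 120/137
sR = 120/125 = 24/25
mL = 1·sL + 0·sR = 120/137
mR = -1·sL + -1·sR = -6288/3425

120/137 24/25 120/137 -6288/3425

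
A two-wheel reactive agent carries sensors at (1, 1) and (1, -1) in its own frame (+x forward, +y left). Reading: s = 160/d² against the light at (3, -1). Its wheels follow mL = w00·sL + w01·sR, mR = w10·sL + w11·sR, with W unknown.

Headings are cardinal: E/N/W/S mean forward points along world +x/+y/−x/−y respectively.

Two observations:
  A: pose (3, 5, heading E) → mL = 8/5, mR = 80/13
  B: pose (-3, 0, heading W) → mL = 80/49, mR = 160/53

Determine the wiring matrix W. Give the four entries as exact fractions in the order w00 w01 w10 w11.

obs A: pose=(3,5,E) → sL=16/5, sR=80/13, mL=8/5, mR=80/13
obs B: pose=(-3,0,W) → sL=160/49, sR=160/53, mL=80/49, mR=160/53
sensor matrix S = [[16/5, 80/13], [160/49, 160/53]]; det S = -352256/33761
solve [mL_A; mL_B] = S·[w00; w01] and [mR_A; mR_B] = S·[w10; w11]:
  w00 = 1/2, w01 = 0, w10 = 0, w11 = 1

1/2 0 0 1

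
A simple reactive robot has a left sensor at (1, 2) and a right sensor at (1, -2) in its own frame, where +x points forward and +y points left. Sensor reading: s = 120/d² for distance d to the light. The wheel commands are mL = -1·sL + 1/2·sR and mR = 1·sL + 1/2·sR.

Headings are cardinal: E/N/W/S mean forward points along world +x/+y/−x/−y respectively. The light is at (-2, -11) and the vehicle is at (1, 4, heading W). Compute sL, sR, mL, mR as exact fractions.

120/173 120/293 -24780/50689 45540/50689

left sensor world pos  = (0, 2); dL² = 173
right sensor world pos = (0, 6); dR² = 293
sL = 120/173 = 120/173
sR = 120/293 = 120/293
mL = -1·sL + 1/2·sR = -24780/50689
mR = 1·sL + 1/2·sR = 45540/50689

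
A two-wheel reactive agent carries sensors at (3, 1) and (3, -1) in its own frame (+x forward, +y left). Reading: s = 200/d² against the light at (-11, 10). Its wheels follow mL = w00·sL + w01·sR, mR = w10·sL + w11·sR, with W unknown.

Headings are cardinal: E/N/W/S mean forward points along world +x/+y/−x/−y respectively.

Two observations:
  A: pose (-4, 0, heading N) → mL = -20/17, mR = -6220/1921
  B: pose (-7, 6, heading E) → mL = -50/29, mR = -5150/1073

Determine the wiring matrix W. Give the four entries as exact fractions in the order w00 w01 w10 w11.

-1/2 0 -1 -1/2

obs A: pose=(-4,0,N) → sL=40/17, sR=200/113, mL=-20/17, mR=-6220/1921
obs B: pose=(-7,6,E) → sL=100/29, sR=100/37, mL=-50/29, mR=-5150/1073
sensor matrix S = [[40/17, 200/113], [100/29, 100/37]]; det S = 528000/2061233
solve [mL_A; mL_B] = S·[w00; w01] and [mR_A; mR_B] = S·[w10; w11]:
  w00 = -1/2, w01 = 0, w10 = -1, w11 = -1/2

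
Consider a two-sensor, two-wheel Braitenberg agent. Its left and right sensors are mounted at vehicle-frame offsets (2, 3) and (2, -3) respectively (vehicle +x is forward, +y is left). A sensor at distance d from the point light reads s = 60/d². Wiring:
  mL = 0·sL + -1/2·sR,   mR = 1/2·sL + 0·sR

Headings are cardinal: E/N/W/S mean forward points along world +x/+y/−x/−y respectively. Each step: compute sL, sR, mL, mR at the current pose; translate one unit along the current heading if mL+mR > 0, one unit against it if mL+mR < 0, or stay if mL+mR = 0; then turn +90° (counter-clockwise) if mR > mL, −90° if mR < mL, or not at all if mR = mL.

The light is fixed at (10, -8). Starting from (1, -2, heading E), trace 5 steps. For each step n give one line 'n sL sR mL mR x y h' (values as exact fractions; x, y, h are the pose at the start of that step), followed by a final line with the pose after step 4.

n=0: pose=(1,-2,E); sL=6/13, sR=30/29; mL=-15/29, mR=3/13; mL+mR=-108/377 → advance -1; mR−mL=282/377 → turn +1·90°
n=1: pose=(0,-2,N); sL=60/233, sR=60/113; mL=-30/113, mR=30/233; mL+mR=-3600/26329 → advance -1; mR−mL=10380/26329 → turn +1·90°
n=2: pose=(0,-3,W); sL=15/37, sR=15/52; mL=-15/104, mR=15/74; mL+mR=225/3848 → advance +1; mR−mL=1335/3848 → turn +1·90°
n=3: pose=(-1,-3,S); sL=60/73, sR=12/41; mL=-6/41, mR=30/73; mL+mR=792/2993 → advance +1; mR−mL=1668/2993 → turn +1·90°
n=4: pose=(-1,-4,E); sL=6/13, sR=30/41; mL=-15/41, mR=3/13; mL+mR=-72/533 → advance -1; mR−mL=318/533 → turn +1·90°

0 6/13 30/29 -15/29 3/13 1 -2 E
1 60/233 60/113 -30/113 30/233 0 -2 N
2 15/37 15/52 -15/104 15/74 0 -3 W
3 60/73 12/41 -6/41 30/73 -1 -3 S
4 6/13 30/41 -15/41 3/13 -1 -4 E
final -2 -4 N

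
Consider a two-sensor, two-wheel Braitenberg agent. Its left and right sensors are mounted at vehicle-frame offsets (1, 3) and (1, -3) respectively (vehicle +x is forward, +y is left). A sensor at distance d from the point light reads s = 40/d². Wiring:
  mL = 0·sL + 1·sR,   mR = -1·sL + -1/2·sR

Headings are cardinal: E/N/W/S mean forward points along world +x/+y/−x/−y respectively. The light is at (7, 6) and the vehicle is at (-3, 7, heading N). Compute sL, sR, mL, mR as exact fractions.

left sensor world pos  = (-6, 8); dL² = 173
right sensor world pos = (0, 8); dR² = 53
sL = 40/173 = 40/173
sR = 40/53 = 40/53
mL = 0·sL + 1·sR = 40/53
mR = -1·sL + -1/2·sR = -5580/9169

40/173 40/53 40/53 -5580/9169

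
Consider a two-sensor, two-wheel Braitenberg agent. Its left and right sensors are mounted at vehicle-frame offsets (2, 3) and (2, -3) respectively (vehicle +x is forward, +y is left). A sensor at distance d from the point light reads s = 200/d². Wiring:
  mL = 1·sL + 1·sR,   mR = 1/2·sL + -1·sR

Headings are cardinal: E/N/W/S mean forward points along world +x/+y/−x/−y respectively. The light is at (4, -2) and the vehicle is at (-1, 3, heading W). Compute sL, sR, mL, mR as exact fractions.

left sensor world pos  = (-3, 0); dL² = 53
right sensor world pos = (-3, 6); dR² = 113
sL = 200/53 = 200/53
sR = 200/113 = 200/113
mL = 1·sL + 1·sR = 33200/5989
mR = 1/2·sL + -1·sR = 700/5989

200/53 200/113 33200/5989 700/5989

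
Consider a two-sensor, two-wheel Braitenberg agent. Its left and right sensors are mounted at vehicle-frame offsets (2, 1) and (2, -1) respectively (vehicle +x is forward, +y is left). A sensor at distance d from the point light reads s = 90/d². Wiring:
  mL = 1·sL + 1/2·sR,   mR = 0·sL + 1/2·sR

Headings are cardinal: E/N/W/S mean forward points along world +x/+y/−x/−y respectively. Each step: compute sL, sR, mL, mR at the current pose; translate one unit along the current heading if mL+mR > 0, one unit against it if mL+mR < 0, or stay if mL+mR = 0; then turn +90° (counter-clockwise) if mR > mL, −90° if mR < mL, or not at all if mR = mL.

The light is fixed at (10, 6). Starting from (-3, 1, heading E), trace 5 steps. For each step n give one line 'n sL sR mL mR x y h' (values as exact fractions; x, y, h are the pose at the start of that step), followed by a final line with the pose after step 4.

n=0: pose=(-3,1,E); sL=90/137, sR=90/157; mL=20295/21509, mR=45/157; mL+mR=26460/21509 → advance +1; mR−mL=-90/137 → turn -1·90°
n=1: pose=(-2,1,S); sL=9/17, sR=45/109; mL=2727/3706, mR=45/218; mL+mR=1746/1853 → advance +1; mR−mL=-9/17 → turn -1·90°
n=2: pose=(-2,0,W); sL=18/49, sR=90/221; mL=6183/10829, mR=45/221; mL+mR=8388/10829 → advance +1; mR−mL=-18/49 → turn -1·90°
n=3: pose=(-3,0,N); sL=45/106, sR=9/16; mL=1197/1696, mR=9/32; mL+mR=837/848 → advance +1; mR−mL=-45/106 → turn -1·90°
n=4: pose=(-3,1,E); sL=90/137, sR=90/157; mL=20295/21509, mR=45/157; mL+mR=26460/21509 → advance +1; mR−mL=-90/137 → turn -1·90°

0 90/137 90/157 20295/21509 45/157 -3 1 E
1 9/17 45/109 2727/3706 45/218 -2 1 S
2 18/49 90/221 6183/10829 45/221 -2 0 W
3 45/106 9/16 1197/1696 9/32 -3 0 N
4 90/137 90/157 20295/21509 45/157 -3 1 E
final -2 1 S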